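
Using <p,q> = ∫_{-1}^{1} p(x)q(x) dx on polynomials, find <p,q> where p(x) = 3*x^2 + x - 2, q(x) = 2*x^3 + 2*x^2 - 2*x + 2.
<p,q> = -24/5

Expand the product: p(x)·q(x) = 6*x^5 + 8*x^4 - 8*x^3 + 6*x - 4.
∫_{-1}^{1} of each monomial x^k gives [2/(k+1) if k even, 0 if k odd]. Integrating term-by-term (or equivalently evaluating the antiderivative F(x) = x^6 + 8*x^5/5 - 2*x^4 + 3*x^2 - 4*x at the endpoints):
  F(1) − F(−1) = -2/5 − (22/5) = -24/5.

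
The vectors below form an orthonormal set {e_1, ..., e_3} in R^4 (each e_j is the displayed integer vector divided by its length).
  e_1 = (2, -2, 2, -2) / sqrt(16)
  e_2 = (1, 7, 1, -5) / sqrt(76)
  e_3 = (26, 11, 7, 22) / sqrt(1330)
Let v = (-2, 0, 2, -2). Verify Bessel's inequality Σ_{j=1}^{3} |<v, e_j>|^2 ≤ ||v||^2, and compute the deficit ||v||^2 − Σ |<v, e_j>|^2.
Σ |<v, e_j>|^2 = 258/35; ||v||^2 = 12; deficit = 162/35

Write each e_j = u_j / sqrt(<u_j, u_j>) where u_j is the displayed integer vector. Then <v, e_j> = <v, u_j> / sqrt(<u_j, u_j>), so |<v, e_j>|^2 = <v, u_j>^2 / <u_j, u_j>.
Coefficients: <v, e_1> = 4/sqrt(16), <v, e_2> = 10/sqrt(76), <v, e_3> = -82/sqrt(1330).
Square and sum: Σ |<v, e_j>|^2 = 258/35.
Compute ||v||^2 = v·v = 12.
Deficit = 12 − 258/35 = 162/35 ≥ 0, confirming Bessel's inequality. (The deficit equals ||v − Σ <v,e_j> e_j||^2, the squared distance from v to span{e_j}.)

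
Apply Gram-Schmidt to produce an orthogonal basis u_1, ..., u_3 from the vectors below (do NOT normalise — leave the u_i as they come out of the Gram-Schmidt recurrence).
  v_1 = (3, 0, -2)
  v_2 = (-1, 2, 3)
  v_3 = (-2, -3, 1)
Orthogonal basis:
  u_1 = (3, 0, -2)
  u_2 = (14/13, 2, 21/13)
  u_3 = (76/101, -133/101, 114/101)

Apply the Gram-Schmidt recurrence
  u_1 = v_1
  u_i = v_i − Σ_{j<i} ((v_i · u_j) / (u_j · u_j)) · u_j.

Step by step this gives:
  u_1 = (3, 0, -2)
  u_2 = (14/13, 2, 21/13)
  u_3 = (76/101, -133/101, 114/101)

Orthogonality check:
  u_2 · u_1 = 0 (should be 0)
  u_3 · u_1 = 0 (should be 0)
  u_3 · u_2 = 0 (should be 0)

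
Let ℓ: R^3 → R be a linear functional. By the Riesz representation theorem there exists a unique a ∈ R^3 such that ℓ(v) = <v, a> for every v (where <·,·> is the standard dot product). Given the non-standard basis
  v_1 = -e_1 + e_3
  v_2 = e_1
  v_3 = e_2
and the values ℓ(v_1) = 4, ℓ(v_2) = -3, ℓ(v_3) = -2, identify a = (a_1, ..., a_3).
a = (-3, -2, 1)

Write a = (a_1, ..., a_3) in the standard basis. For each basis vector v_i, ℓ(v_i) = <v_i, a> is a linear equation in the a_j's. Collect the n equations into a matrix system V a = ℓ, where row i of V is v_i (expressed in the standard basis). Since V is invertible (lower-triangular with 1s on the diagonal, up to permutation), solve by back-substitution:
  V =
[[-1, 0, 1],
 [1, 0, 0],
 [0, 1, 0]]
  V a = (4, -3, -2)
Solving gives a = (-3, -2, 1).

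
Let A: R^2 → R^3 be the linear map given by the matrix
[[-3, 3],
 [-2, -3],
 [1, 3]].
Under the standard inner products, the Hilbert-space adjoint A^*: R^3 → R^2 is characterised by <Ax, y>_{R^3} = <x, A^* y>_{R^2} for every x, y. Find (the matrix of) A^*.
A^* = A^T =
[[-3, -2, 1],
 [3, -3, 3]]

For real matrices with standard dot products, the defining identity <Ax, y> = <x, A^* y> gives (Ax)^T y = x^T (A^*) y, i.e. x^T A^T y = x^T (A^*) y. Since this holds for all x, y, we must have A^* = A^T. Therefore
A^* =
[[-3, -2, 1],
 [3, -3, 3]].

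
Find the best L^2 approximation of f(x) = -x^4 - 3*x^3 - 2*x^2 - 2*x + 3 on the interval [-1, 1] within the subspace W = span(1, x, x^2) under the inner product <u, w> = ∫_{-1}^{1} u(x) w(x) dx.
g(x) = -20*x^2/7 - 19*x/5 + 108/35

The best approximation g ∈ W is the orthogonal projection of f onto W. Writing g = a_0 + a_1 x + a_2 x^2, the coefficients solve the normal equations G · a = b where
  G_{ij} = <φ_i, φ_j> and b_i = <f, φ_i>, with φ_0 = 1, φ_1 = x, φ_2 = x^2.
G =
  [2, 0, 2/3]
  [0, 2/3, 0]
  [2/3, 0, 2/5],
b = (64/15, -38/15, 32/35).
Solving gives a_0 = 108/35, a_1 = -19/5, a_2 = -20/7, so
  g(x) = -20*x^2/7 - 19*x/5 + 108/35.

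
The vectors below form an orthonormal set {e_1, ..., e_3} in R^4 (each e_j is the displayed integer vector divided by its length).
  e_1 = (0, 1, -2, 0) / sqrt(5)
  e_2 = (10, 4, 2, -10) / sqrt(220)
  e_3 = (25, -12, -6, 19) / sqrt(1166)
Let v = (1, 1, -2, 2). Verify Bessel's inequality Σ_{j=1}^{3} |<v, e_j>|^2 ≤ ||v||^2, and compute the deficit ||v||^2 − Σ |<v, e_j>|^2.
Σ |<v, e_j>|^2 = 939/106; ||v||^2 = 10; deficit = 121/106

Write each e_j = u_j / sqrt(<u_j, u_j>) where u_j is the displayed integer vector. Then <v, e_j> = <v, u_j> / sqrt(<u_j, u_j>), so |<v, e_j>|^2 = <v, u_j>^2 / <u_j, u_j>.
Coefficients: <v, e_1> = 5/sqrt(5), <v, e_2> = -10/sqrt(220), <v, e_3> = 63/sqrt(1166).
Square and sum: Σ |<v, e_j>|^2 = 939/106.
Compute ||v||^2 = v·v = 10.
Deficit = 10 − 939/106 = 121/106 ≥ 0, confirming Bessel's inequality. (The deficit equals ||v − Σ <v,e_j> e_j||^2, the squared distance from v to span{e_j}.)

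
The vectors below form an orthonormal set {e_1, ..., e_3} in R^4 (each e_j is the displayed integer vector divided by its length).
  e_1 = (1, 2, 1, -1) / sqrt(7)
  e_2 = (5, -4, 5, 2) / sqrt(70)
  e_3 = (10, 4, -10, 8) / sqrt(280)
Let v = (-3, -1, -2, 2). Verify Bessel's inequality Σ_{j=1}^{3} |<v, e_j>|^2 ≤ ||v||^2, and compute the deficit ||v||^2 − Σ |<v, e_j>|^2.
Σ |<v, e_j>|^2 = 110/7; ||v||^2 = 18; deficit = 16/7

Write each e_j = u_j / sqrt(<u_j, u_j>) where u_j is the displayed integer vector. Then <v, e_j> = <v, u_j> / sqrt(<u_j, u_j>), so |<v, e_j>|^2 = <v, u_j>^2 / <u_j, u_j>.
Coefficients: <v, e_1> = -9/sqrt(7), <v, e_2> = -17/sqrt(70), <v, e_3> = 2/sqrt(280).
Square and sum: Σ |<v, e_j>|^2 = 110/7.
Compute ||v||^2 = v·v = 18.
Deficit = 18 − 110/7 = 16/7 ≥ 0, confirming Bessel's inequality. (The deficit equals ||v − Σ <v,e_j> e_j||^2, the squared distance from v to span{e_j}.)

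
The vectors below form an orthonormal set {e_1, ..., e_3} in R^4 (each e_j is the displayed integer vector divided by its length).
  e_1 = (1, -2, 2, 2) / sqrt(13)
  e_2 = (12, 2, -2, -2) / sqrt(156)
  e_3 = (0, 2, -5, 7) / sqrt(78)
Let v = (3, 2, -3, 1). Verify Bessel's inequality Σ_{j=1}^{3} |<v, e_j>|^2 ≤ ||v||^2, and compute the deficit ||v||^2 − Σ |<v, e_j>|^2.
Σ |<v, e_j>|^2 = 23; ||v||^2 = 23; deficit = 0

Write each e_j = u_j / sqrt(<u_j, u_j>) where u_j is the displayed integer vector. Then <v, e_j> = <v, u_j> / sqrt(<u_j, u_j>), so |<v, e_j>|^2 = <v, u_j>^2 / <u_j, u_j>.
Coefficients: <v, e_1> = -5/sqrt(13), <v, e_2> = 44/sqrt(156), <v, e_3> = 26/sqrt(78).
Square and sum: Σ |<v, e_j>|^2 = 23.
Compute ||v||^2 = v·v = 23.
Deficit = 23 − 23 = 0 ≥ 0, confirming Bessel's inequality. (The deficit equals ||v − Σ <v,e_j> e_j||^2, the squared distance from v to span{e_j}.)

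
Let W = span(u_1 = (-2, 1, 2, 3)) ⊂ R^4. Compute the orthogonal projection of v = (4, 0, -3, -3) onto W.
proj_W(v) = (23/9, -23/18, -23/9, -23/6)

Set up U = [u_1 | ... | u_1] ∈ R^(4×1). The projector onto W = col(U) is P = U (U^T U)^(-1) U^T.
Compute U^T U =
  [18],
and U^T v = (-23).
Solve U^T U · c = U^T v for the coefficients: c = (-23/18). The projection is proj_W(v) = U c.
Check: (v - proj_W(v)) · u_1 = 0  (should be 0).
Result: proj_W(v) = (23/9, -23/18, -23/9, -23/6).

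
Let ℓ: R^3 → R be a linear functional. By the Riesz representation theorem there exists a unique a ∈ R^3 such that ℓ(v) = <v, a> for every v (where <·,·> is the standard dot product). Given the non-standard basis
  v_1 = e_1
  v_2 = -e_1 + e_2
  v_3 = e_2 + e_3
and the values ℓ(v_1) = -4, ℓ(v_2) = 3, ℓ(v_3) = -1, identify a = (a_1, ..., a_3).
a = (-4, -1, 0)

Write a = (a_1, ..., a_3) in the standard basis. For each basis vector v_i, ℓ(v_i) = <v_i, a> is a linear equation in the a_j's. Collect the n equations into a matrix system V a = ℓ, where row i of V is v_i (expressed in the standard basis). Since V is invertible (lower-triangular with 1s on the diagonal, up to permutation), solve by back-substitution:
  V =
[[1, 0, 0],
 [-1, 1, 0],
 [0, 1, 1]]
  V a = (-4, 3, -1)
Solving gives a = (-4, -1, 0).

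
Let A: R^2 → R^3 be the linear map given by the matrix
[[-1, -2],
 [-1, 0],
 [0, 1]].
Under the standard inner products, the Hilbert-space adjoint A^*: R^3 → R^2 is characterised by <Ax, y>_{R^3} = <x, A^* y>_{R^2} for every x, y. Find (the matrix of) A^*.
A^* = A^T =
[[-1, -1, 0],
 [-2, 0, 1]]

For real matrices with standard dot products, the defining identity <Ax, y> = <x, A^* y> gives (Ax)^T y = x^T (A^*) y, i.e. x^T A^T y = x^T (A^*) y. Since this holds for all x, y, we must have A^* = A^T. Therefore
A^* =
[[-1, -1, 0],
 [-2, 0, 1]].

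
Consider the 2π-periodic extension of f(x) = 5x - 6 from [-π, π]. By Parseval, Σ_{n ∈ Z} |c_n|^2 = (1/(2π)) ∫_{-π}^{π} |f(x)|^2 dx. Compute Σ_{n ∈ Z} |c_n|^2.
Σ |c_n|^2 = 25π^2/3 + 36

Expand and integrate term by term over [-π, π]:
  ∫ (5x)^2 dx = 25·(2π^3/3); ∫ 2·5·(-6)·x dx = 0 (odd integrand); ∫ (-6)^2 dx = 36·2π.
So (1/(2π)) ∫_{-π}^{π} (5x - 6)^2 dx = 25π^2/3 + 36 = 25π^2/3 + 36.
Parseval ⇒ Σ |c_n|^2 = 25π^2/3 + 36.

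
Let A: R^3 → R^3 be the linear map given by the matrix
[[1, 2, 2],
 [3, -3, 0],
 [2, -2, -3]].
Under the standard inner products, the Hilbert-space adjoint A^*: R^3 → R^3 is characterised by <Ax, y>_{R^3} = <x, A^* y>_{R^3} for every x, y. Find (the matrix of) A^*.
A^* = A^T =
[[1, 3, 2],
 [2, -3, -2],
 [2, 0, -3]]

For real matrices with standard dot products, the defining identity <Ax, y> = <x, A^* y> gives (Ax)^T y = x^T (A^*) y, i.e. x^T A^T y = x^T (A^*) y. Since this holds for all x, y, we must have A^* = A^T. Therefore
A^* =
[[1, 3, 2],
 [2, -3, -2],
 [2, 0, -3]].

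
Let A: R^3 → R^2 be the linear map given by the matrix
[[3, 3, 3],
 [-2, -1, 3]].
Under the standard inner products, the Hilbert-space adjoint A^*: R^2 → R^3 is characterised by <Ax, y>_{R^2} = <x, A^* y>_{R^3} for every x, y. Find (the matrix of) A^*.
A^* = A^T =
[[3, -2],
 [3, -1],
 [3, 3]]

For real matrices with standard dot products, the defining identity <Ax, y> = <x, A^* y> gives (Ax)^T y = x^T (A^*) y, i.e. x^T A^T y = x^T (A^*) y. Since this holds for all x, y, we must have A^* = A^T. Therefore
A^* =
[[3, -2],
 [3, -1],
 [3, 3]].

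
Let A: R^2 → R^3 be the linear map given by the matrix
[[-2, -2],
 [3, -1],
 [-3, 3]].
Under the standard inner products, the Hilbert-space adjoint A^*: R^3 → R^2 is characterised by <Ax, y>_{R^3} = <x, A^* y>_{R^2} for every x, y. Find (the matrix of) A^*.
A^* = A^T =
[[-2, 3, -3],
 [-2, -1, 3]]

For real matrices with standard dot products, the defining identity <Ax, y> = <x, A^* y> gives (Ax)^T y = x^T (A^*) y, i.e. x^T A^T y = x^T (A^*) y. Since this holds for all x, y, we must have A^* = A^T. Therefore
A^* =
[[-2, 3, -3],
 [-2, -1, 3]].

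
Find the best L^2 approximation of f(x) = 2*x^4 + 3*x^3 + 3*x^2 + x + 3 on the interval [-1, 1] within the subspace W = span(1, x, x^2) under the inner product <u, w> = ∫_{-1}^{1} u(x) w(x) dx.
g(x) = 33*x^2/7 + 14*x/5 + 99/35

The best approximation g ∈ W is the orthogonal projection of f onto W. Writing g = a_0 + a_1 x + a_2 x^2, the coefficients solve the normal equations G · a = b where
  G_{ij} = <φ_i, φ_j> and b_i = <f, φ_i>, with φ_0 = 1, φ_1 = x, φ_2 = x^2.
G =
  [2, 0, 2/3]
  [0, 2/3, 0]
  [2/3, 0, 2/5],
b = (44/5, 28/15, 132/35).
Solving gives a_0 = 99/35, a_1 = 14/5, a_2 = 33/7, so
  g(x) = 33*x^2/7 + 14*x/5 + 99/35.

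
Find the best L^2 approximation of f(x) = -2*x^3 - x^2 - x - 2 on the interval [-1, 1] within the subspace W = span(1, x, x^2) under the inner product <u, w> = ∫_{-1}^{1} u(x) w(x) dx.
g(x) = -x^2 - 11*x/5 - 2

The best approximation g ∈ W is the orthogonal projection of f onto W. Writing g = a_0 + a_1 x + a_2 x^2, the coefficients solve the normal equations G · a = b where
  G_{ij} = <φ_i, φ_j> and b_i = <f, φ_i>, with φ_0 = 1, φ_1 = x, φ_2 = x^2.
G =
  [2, 0, 2/3]
  [0, 2/3, 0]
  [2/3, 0, 2/5],
b = (-14/3, -22/15, -26/15).
Solving gives a_0 = -2, a_1 = -11/5, a_2 = -1, so
  g(x) = -x^2 - 11*x/5 - 2.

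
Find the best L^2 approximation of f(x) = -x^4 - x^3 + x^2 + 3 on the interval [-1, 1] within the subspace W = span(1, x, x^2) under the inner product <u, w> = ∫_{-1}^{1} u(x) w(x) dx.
g(x) = x^2/7 - 3*x/5 + 108/35

The best approximation g ∈ W is the orthogonal projection of f onto W. Writing g = a_0 + a_1 x + a_2 x^2, the coefficients solve the normal equations G · a = b where
  G_{ij} = <φ_i, φ_j> and b_i = <f, φ_i>, with φ_0 = 1, φ_1 = x, φ_2 = x^2.
G =
  [2, 0, 2/3]
  [0, 2/3, 0]
  [2/3, 0, 2/5],
b = (94/15, -2/5, 74/35).
Solving gives a_0 = 108/35, a_1 = -3/5, a_2 = 1/7, so
  g(x) = x^2/7 - 3*x/5 + 108/35.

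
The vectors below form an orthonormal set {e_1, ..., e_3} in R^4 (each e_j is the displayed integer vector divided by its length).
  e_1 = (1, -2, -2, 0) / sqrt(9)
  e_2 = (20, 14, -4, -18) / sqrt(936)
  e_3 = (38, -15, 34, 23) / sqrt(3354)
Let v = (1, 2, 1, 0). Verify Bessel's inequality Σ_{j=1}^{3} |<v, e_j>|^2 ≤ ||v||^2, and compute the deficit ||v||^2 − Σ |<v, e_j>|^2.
Σ |<v, e_j>|^2 = 231/43; ||v||^2 = 6; deficit = 27/43

Write each e_j = u_j / sqrt(<u_j, u_j>) where u_j is the displayed integer vector. Then <v, e_j> = <v, u_j> / sqrt(<u_j, u_j>), so |<v, e_j>|^2 = <v, u_j>^2 / <u_j, u_j>.
Coefficients: <v, e_1> = -5/sqrt(9), <v, e_2> = 44/sqrt(936), <v, e_3> = 42/sqrt(3354).
Square and sum: Σ |<v, e_j>|^2 = 231/43.
Compute ||v||^2 = v·v = 6.
Deficit = 6 − 231/43 = 27/43 ≥ 0, confirming Bessel's inequality. (The deficit equals ||v − Σ <v,e_j> e_j||^2, the squared distance from v to span{e_j}.)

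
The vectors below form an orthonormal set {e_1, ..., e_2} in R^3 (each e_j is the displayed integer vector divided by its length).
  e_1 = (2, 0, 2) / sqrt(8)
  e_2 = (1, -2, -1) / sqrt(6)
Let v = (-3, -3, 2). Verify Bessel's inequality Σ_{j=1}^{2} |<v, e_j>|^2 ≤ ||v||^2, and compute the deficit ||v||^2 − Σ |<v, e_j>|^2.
Σ |<v, e_j>|^2 = 2/3; ||v||^2 = 22; deficit = 64/3

Write each e_j = u_j / sqrt(<u_j, u_j>) where u_j is the displayed integer vector. Then <v, e_j> = <v, u_j> / sqrt(<u_j, u_j>), so |<v, e_j>|^2 = <v, u_j>^2 / <u_j, u_j>.
Coefficients: <v, e_1> = -2/sqrt(8), <v, e_2> = 1/sqrt(6).
Square and sum: Σ |<v, e_j>|^2 = 2/3.
Compute ||v||^2 = v·v = 22.
Deficit = 22 − 2/3 = 64/3 ≥ 0, confirming Bessel's inequality. (The deficit equals ||v − Σ <v,e_j> e_j||^2, the squared distance from v to span{e_j}.)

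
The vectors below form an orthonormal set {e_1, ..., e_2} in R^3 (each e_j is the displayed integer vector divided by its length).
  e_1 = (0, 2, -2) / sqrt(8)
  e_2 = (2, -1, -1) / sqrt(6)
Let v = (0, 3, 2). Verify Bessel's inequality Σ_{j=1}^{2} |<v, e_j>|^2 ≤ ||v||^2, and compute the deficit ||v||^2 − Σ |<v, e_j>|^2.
Σ |<v, e_j>|^2 = 14/3; ||v||^2 = 13; deficit = 25/3

Write each e_j = u_j / sqrt(<u_j, u_j>) where u_j is the displayed integer vector. Then <v, e_j> = <v, u_j> / sqrt(<u_j, u_j>), so |<v, e_j>|^2 = <v, u_j>^2 / <u_j, u_j>.
Coefficients: <v, e_1> = 2/sqrt(8), <v, e_2> = -5/sqrt(6).
Square and sum: Σ |<v, e_j>|^2 = 14/3.
Compute ||v||^2 = v·v = 13.
Deficit = 13 − 14/3 = 25/3 ≥ 0, confirming Bessel's inequality. (The deficit equals ||v − Σ <v,e_j> e_j||^2, the squared distance from v to span{e_j}.)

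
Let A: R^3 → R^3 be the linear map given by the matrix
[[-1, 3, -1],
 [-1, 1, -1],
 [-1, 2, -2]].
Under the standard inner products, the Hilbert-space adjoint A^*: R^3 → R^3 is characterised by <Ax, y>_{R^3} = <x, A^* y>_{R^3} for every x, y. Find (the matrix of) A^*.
A^* = A^T =
[[-1, -1, -1],
 [3, 1, 2],
 [-1, -1, -2]]

For real matrices with standard dot products, the defining identity <Ax, y> = <x, A^* y> gives (Ax)^T y = x^T (A^*) y, i.e. x^T A^T y = x^T (A^*) y. Since this holds for all x, y, we must have A^* = A^T. Therefore
A^* =
[[-1, -1, -1],
 [3, 1, 2],
 [-1, -1, -2]].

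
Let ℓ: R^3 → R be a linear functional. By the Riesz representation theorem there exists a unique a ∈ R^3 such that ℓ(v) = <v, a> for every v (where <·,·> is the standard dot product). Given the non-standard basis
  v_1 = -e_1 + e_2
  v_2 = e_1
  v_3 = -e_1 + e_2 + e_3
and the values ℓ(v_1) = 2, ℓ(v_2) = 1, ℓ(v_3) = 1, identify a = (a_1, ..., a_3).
a = (1, 3, -1)

Write a = (a_1, ..., a_3) in the standard basis. For each basis vector v_i, ℓ(v_i) = <v_i, a> is a linear equation in the a_j's. Collect the n equations into a matrix system V a = ℓ, where row i of V is v_i (expressed in the standard basis). Since V is invertible (lower-triangular with 1s on the diagonal, up to permutation), solve by back-substitution:
  V =
[[-1, 1, 0],
 [1, 0, 0],
 [-1, 1, 1]]
  V a = (2, 1, 1)
Solving gives a = (1, 3, -1).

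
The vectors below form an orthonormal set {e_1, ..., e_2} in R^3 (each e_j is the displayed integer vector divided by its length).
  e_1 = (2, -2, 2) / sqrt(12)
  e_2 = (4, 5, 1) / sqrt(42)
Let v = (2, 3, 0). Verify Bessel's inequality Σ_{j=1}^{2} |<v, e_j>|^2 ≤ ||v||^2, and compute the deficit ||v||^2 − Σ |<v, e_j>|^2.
Σ |<v, e_j>|^2 = 181/14; ||v||^2 = 13; deficit = 1/14

Write each e_j = u_j / sqrt(<u_j, u_j>) where u_j is the displayed integer vector. Then <v, e_j> = <v, u_j> / sqrt(<u_j, u_j>), so |<v, e_j>|^2 = <v, u_j>^2 / <u_j, u_j>.
Coefficients: <v, e_1> = -2/sqrt(12), <v, e_2> = 23/sqrt(42).
Square and sum: Σ |<v, e_j>|^2 = 181/14.
Compute ||v||^2 = v·v = 13.
Deficit = 13 − 181/14 = 1/14 ≥ 0, confirming Bessel's inequality. (The deficit equals ||v − Σ <v,e_j> e_j||^2, the squared distance from v to span{e_j}.)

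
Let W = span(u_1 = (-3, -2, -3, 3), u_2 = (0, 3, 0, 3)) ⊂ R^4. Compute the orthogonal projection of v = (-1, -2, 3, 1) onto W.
proj_W(v) = (-9/61, -38/61, -9/61, -23/61)

Set up U = [u_1 | ... | u_2] ∈ R^(4×2). The projector onto W = col(U) is P = U (U^T U)^(-1) U^T.
Compute U^T U =
  [31, 3]
  [3, 18],
and U^T v = (1, -3).
Solve U^T U · c = U^T v for the coefficients: c = (3/61, -32/183). The projection is proj_W(v) = U c.
Check: (v - proj_W(v)) · u_1 = 0  (should be 0).
Check: (v - proj_W(v)) · u_2 = 0  (should be 0).
Result: proj_W(v) = (-9/61, -38/61, -9/61, -23/61).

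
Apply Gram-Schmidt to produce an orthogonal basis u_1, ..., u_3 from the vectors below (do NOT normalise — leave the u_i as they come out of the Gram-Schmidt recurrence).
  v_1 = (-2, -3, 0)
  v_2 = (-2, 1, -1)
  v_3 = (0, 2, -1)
Orthogonal basis:
  u_1 = (-2, -3, 0)
  u_2 = (-24/13, 16/13, -1)
  u_3 = (12/77, -8/77, -32/77)

Apply the Gram-Schmidt recurrence
  u_1 = v_1
  u_i = v_i − Σ_{j<i} ((v_i · u_j) / (u_j · u_j)) · u_j.

Step by step this gives:
  u_1 = (-2, -3, 0)
  u_2 = (-24/13, 16/13, -1)
  u_3 = (12/77, -8/77, -32/77)

Orthogonality check:
  u_2 · u_1 = 0 (should be 0)
  u_3 · u_1 = 0 (should be 0)
  u_3 · u_2 = 0 (should be 0)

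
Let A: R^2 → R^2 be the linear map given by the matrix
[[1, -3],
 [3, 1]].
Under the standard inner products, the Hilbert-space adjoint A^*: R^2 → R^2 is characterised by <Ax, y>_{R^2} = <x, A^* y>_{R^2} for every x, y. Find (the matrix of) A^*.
A^* = A^T =
[[1, 3],
 [-3, 1]]

For real matrices with standard dot products, the defining identity <Ax, y> = <x, A^* y> gives (Ax)^T y = x^T (A^*) y, i.e. x^T A^T y = x^T (A^*) y. Since this holds for all x, y, we must have A^* = A^T. Therefore
A^* =
[[1, 3],
 [-3, 1]].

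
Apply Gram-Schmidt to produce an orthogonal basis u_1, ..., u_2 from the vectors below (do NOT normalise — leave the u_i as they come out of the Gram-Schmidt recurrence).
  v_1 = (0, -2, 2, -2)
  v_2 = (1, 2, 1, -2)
Orthogonal basis:
  u_1 = (0, -2, 2, -2)
  u_2 = (1, 7/3, 2/3, -5/3)

Apply the Gram-Schmidt recurrence
  u_1 = v_1
  u_i = v_i − Σ_{j<i} ((v_i · u_j) / (u_j · u_j)) · u_j.

Step by step this gives:
  u_1 = (0, -2, 2, -2)
  u_2 = (1, 7/3, 2/3, -5/3)

Orthogonality check:
  u_2 · u_1 = 0 (should be 0)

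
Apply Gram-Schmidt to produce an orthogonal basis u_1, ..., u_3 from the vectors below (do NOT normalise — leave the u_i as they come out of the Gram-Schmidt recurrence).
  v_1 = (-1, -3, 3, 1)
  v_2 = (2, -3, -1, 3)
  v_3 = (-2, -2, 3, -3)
Orthogonal basis:
  u_1 = (-1, -3, 3, 1)
  u_2 = (47/20, -39/20, -41/20, 53/20)
  u_3 = (166/411, -180/137, -241/411, -731/411)

Apply the Gram-Schmidt recurrence
  u_1 = v_1
  u_i = v_i − Σ_{j<i} ((v_i · u_j) / (u_j · u_j)) · u_j.

Step by step this gives:
  u_1 = (-1, -3, 3, 1)
  u_2 = (47/20, -39/20, -41/20, 53/20)
  u_3 = (166/411, -180/137, -241/411, -731/411)

Orthogonality check:
  u_2 · u_1 = 0 (should be 0)
  u_3 · u_1 = 0 (should be 0)
  u_3 · u_2 = 0 (should be 0)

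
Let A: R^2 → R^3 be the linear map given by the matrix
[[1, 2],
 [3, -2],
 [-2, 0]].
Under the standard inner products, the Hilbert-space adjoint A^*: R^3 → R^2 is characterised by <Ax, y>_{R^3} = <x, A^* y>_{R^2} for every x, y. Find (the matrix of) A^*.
A^* = A^T =
[[1, 3, -2],
 [2, -2, 0]]

For real matrices with standard dot products, the defining identity <Ax, y> = <x, A^* y> gives (Ax)^T y = x^T (A^*) y, i.e. x^T A^T y = x^T (A^*) y. Since this holds for all x, y, we must have A^* = A^T. Therefore
A^* =
[[1, 3, -2],
 [2, -2, 0]].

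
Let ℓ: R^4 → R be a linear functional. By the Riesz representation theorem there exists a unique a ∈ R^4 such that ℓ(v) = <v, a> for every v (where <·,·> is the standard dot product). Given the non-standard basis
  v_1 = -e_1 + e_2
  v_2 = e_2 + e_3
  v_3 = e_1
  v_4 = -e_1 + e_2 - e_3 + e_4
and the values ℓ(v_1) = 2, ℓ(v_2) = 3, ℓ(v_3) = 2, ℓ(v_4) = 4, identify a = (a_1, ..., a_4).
a = (2, 4, -1, 1)

Write a = (a_1, ..., a_4) in the standard basis. For each basis vector v_i, ℓ(v_i) = <v_i, a> is a linear equation in the a_j's. Collect the n equations into a matrix system V a = ℓ, where row i of V is v_i (expressed in the standard basis). Since V is invertible (lower-triangular with 1s on the diagonal, up to permutation), solve by back-substitution:
  V =
[[-1, 1, 0, 0],
 [0, 1, 1, 0],
 [1, 0, 0, 0],
 [-1, 1, -1, 1]]
  V a = (2, 3, 2, 4)
Solving gives a = (2, 4, -1, 1).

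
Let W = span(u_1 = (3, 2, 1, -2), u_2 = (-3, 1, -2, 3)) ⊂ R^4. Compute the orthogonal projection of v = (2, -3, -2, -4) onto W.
proj_W(v) = (11/7, -50/21, 5/3, -46/21)

Set up U = [u_1 | ... | u_2] ∈ R^(4×2). The projector onto W = col(U) is P = U (U^T U)^(-1) U^T.
Compute U^T U =
  [18, -15]
  [-15, 23],
and U^T v = (6, -17).
Solve U^T U · c = U^T v for the coefficients: c = (-13/21, -8/7). The projection is proj_W(v) = U c.
Check: (v - proj_W(v)) · u_1 = 0  (should be 0).
Check: (v - proj_W(v)) · u_2 = 0  (should be 0).
Result: proj_W(v) = (11/7, -50/21, 5/3, -46/21).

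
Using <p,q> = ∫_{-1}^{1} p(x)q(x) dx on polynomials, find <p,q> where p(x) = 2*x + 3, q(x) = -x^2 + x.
<p,q> = -2/3

Expand the product: p(x)·q(x) = -2*x^3 - x^2 + 3*x.
∫_{-1}^{1} of each monomial x^k gives [2/(k+1) if k even, 0 if k odd]. Integrating term-by-term (or equivalently evaluating the antiderivative F(x) = -x^4/2 - x^3/3 + 3*x^2/2 at the endpoints):
  F(1) − F(−1) = 2/3 − (4/3) = -2/3.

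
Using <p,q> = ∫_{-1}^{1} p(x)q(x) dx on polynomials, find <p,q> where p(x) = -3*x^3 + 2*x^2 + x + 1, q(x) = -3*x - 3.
<p,q> = -42/5

Expand the product: p(x)·q(x) = 9*x^4 + 3*x^3 - 9*x^2 - 6*x - 3.
∫_{-1}^{1} of each monomial x^k gives [2/(k+1) if k even, 0 if k odd]. Integrating term-by-term (or equivalently evaluating the antiderivative F(x) = 9*x^5/5 + 3*x^4/4 - 3*x^3 - 3*x^2 - 3*x at the endpoints):
  F(1) − F(−1) = -129/20 − (39/20) = -42/5.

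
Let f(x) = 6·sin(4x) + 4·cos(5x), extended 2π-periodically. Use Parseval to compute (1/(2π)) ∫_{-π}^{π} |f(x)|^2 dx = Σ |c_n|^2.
Σ |c_n|^2 = 26

Expand |f|^2 and use orthogonality of {sin(nx), cos(mx)} on [-π, π]:
  ∫_{-π}^{π} sin(nx)^2 dx = π, ∫ cos(mx)^2 dx = π, and cross terms integrate to 0.
So ∫_{-π}^{π} f(x)^2 dx = 6^2 · π + 4^2 · π = (36 + 16)π.
Divide by 2π: (36 + 16)/2 = 26.
By Parseval, this equals Σ |c_n|^2.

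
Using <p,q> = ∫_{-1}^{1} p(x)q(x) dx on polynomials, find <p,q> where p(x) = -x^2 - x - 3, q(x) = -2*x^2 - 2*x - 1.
<p,q> = 64/5

Expand the product: p(x)·q(x) = 2*x^4 + 4*x^3 + 9*x^2 + 7*x + 3.
∫_{-1}^{1} of each monomial x^k gives [2/(k+1) if k even, 0 if k odd]. Integrating term-by-term (or equivalently evaluating the antiderivative F(x) = 2*x^5/5 + x^4 + 3*x^3 + 7*x^2/2 + 3*x at the endpoints):
  F(1) − F(−1) = 109/10 − (-19/10) = 64/5.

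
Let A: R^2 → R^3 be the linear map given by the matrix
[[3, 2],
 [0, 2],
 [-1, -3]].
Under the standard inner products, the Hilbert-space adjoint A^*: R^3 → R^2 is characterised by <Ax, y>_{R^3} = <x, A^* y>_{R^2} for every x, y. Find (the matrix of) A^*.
A^* = A^T =
[[3, 0, -1],
 [2, 2, -3]]

For real matrices with standard dot products, the defining identity <Ax, y> = <x, A^* y> gives (Ax)^T y = x^T (A^*) y, i.e. x^T A^T y = x^T (A^*) y. Since this holds for all x, y, we must have A^* = A^T. Therefore
A^* =
[[3, 0, -1],
 [2, 2, -3]].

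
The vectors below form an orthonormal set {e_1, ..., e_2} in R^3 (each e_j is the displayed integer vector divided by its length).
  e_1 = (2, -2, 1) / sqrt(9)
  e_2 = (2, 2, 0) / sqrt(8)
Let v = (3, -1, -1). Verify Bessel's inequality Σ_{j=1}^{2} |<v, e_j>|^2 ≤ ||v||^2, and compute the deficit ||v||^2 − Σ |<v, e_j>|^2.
Σ |<v, e_j>|^2 = 67/9; ||v||^2 = 11; deficit = 32/9

Write each e_j = u_j / sqrt(<u_j, u_j>) where u_j is the displayed integer vector. Then <v, e_j> = <v, u_j> / sqrt(<u_j, u_j>), so |<v, e_j>|^2 = <v, u_j>^2 / <u_j, u_j>.
Coefficients: <v, e_1> = 7/sqrt(9), <v, e_2> = 4/sqrt(8).
Square and sum: Σ |<v, e_j>|^2 = 67/9.
Compute ||v||^2 = v·v = 11.
Deficit = 11 − 67/9 = 32/9 ≥ 0, confirming Bessel's inequality. (The deficit equals ||v − Σ <v,e_j> e_j||^2, the squared distance from v to span{e_j}.)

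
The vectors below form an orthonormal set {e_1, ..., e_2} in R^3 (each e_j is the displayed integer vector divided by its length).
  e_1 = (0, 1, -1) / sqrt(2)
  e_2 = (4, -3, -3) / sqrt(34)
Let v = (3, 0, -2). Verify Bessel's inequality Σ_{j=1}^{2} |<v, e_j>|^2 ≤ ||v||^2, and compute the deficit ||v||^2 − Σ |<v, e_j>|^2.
Σ |<v, e_j>|^2 = 196/17; ||v||^2 = 13; deficit = 25/17

Write each e_j = u_j / sqrt(<u_j, u_j>) where u_j is the displayed integer vector. Then <v, e_j> = <v, u_j> / sqrt(<u_j, u_j>), so |<v, e_j>|^2 = <v, u_j>^2 / <u_j, u_j>.
Coefficients: <v, e_1> = 2/sqrt(2), <v, e_2> = 18/sqrt(34).
Square and sum: Σ |<v, e_j>|^2 = 196/17.
Compute ||v||^2 = v·v = 13.
Deficit = 13 − 196/17 = 25/17 ≥ 0, confirming Bessel's inequality. (The deficit equals ||v − Σ <v,e_j> e_j||^2, the squared distance from v to span{e_j}.)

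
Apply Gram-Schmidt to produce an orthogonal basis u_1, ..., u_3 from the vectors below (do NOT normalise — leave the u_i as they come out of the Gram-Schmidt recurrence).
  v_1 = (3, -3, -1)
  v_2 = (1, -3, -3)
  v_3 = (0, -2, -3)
Orthogonal basis:
  u_1 = (3, -3, -1)
  u_2 = (-26/19, -12/19, -42/19)
  u_3 = (3/34, 2/17, -3/34)

Apply the Gram-Schmidt recurrence
  u_1 = v_1
  u_i = v_i − Σ_{j<i} ((v_i · u_j) / (u_j · u_j)) · u_j.

Step by step this gives:
  u_1 = (3, -3, -1)
  u_2 = (-26/19, -12/19, -42/19)
  u_3 = (3/34, 2/17, -3/34)

Orthogonality check:
  u_2 · u_1 = 0 (should be 0)
  u_3 · u_1 = 0 (should be 0)
  u_3 · u_2 = 0 (should be 0)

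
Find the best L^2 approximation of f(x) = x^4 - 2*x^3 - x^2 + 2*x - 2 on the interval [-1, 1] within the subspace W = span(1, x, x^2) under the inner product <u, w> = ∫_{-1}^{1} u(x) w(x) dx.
g(x) = -x^2/7 + 4*x/5 - 73/35

The best approximation g ∈ W is the orthogonal projection of f onto W. Writing g = a_0 + a_1 x + a_2 x^2, the coefficients solve the normal equations G · a = b where
  G_{ij} = <φ_i, φ_j> and b_i = <f, φ_i>, with φ_0 = 1, φ_1 = x, φ_2 = x^2.
G =
  [2, 0, 2/3]
  [0, 2/3, 0]
  [2/3, 0, 2/5],
b = (-64/15, 8/15, -152/105).
Solving gives a_0 = -73/35, a_1 = 4/5, a_2 = -1/7, so
  g(x) = -x^2/7 + 4*x/5 - 73/35.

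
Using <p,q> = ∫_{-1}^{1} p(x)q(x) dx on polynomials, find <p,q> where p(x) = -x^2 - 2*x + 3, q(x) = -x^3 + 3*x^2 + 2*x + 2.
<p,q> = 68/5

Expand the product: p(x)·q(x) = x^5 - x^4 - 11*x^3 + 3*x^2 + 2*x + 6.
∫_{-1}^{1} of each monomial x^k gives [2/(k+1) if k even, 0 if k odd]. Integrating term-by-term (or equivalently evaluating the antiderivative F(x) = x^6/6 - x^5/5 - 11*x^4/4 + x^3 + x^2 + 6*x at the endpoints):
  F(1) − F(−1) = 313/60 − (-503/60) = 68/5.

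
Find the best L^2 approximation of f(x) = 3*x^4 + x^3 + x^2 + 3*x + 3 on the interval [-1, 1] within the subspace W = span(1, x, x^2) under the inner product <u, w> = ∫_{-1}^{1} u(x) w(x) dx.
g(x) = 25*x^2/7 + 18*x/5 + 96/35

The best approximation g ∈ W is the orthogonal projection of f onto W. Writing g = a_0 + a_1 x + a_2 x^2, the coefficients solve the normal equations G · a = b where
  G_{ij} = <φ_i, φ_j> and b_i = <f, φ_i>, with φ_0 = 1, φ_1 = x, φ_2 = x^2.
G =
  [2, 0, 2/3]
  [0, 2/3, 0]
  [2/3, 0, 2/5],
b = (118/15, 12/5, 114/35).
Solving gives a_0 = 96/35, a_1 = 18/5, a_2 = 25/7, so
  g(x) = 25*x^2/7 + 18*x/5 + 96/35.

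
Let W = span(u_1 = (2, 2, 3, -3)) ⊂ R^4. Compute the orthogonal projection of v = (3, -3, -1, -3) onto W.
proj_W(v) = (6/13, 6/13, 9/13, -9/13)

Set up U = [u_1 | ... | u_1] ∈ R^(4×1). The projector onto W = col(U) is P = U (U^T U)^(-1) U^T.
Compute U^T U =
  [26],
and U^T v = (6).
Solve U^T U · c = U^T v for the coefficients: c = (3/13). The projection is proj_W(v) = U c.
Check: (v - proj_W(v)) · u_1 = 0  (should be 0).
Result: proj_W(v) = (6/13, 6/13, 9/13, -9/13).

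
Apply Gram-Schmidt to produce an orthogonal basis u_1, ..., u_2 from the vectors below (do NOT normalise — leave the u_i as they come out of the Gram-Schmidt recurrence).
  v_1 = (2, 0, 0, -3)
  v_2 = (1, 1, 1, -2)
Orthogonal basis:
  u_1 = (2, 0, 0, -3)
  u_2 = (-3/13, 1, 1, -2/13)

Apply the Gram-Schmidt recurrence
  u_1 = v_1
  u_i = v_i − Σ_{j<i} ((v_i · u_j) / (u_j · u_j)) · u_j.

Step by step this gives:
  u_1 = (2, 0, 0, -3)
  u_2 = (-3/13, 1, 1, -2/13)

Orthogonality check:
  u_2 · u_1 = 0 (should be 0)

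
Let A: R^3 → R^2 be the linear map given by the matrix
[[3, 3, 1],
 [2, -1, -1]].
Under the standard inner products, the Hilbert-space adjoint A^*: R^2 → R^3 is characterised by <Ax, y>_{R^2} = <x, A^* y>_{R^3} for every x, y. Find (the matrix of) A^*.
A^* = A^T =
[[3, 2],
 [3, -1],
 [1, -1]]

For real matrices with standard dot products, the defining identity <Ax, y> = <x, A^* y> gives (Ax)^T y = x^T (A^*) y, i.e. x^T A^T y = x^T (A^*) y. Since this holds for all x, y, we must have A^* = A^T. Therefore
A^* =
[[3, 2],
 [3, -1],
 [1, -1]].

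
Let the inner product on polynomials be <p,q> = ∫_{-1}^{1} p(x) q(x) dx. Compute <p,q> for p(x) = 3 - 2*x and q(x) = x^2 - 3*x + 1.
<p,q> = 12

Expand the product: p(x)·q(x) = -2*x^3 + 9*x^2 - 11*x + 3.
∫_{-1}^{1} of each monomial x^k gives [2/(k+1) if k even, 0 if k odd]. Integrating term-by-term (or equivalently evaluating the antiderivative F(x) = -x^4/2 + 3*x^3 - 11*x^2/2 + 3*x at the endpoints):
  F(1) − F(−1) = 0 − (-12) = 12.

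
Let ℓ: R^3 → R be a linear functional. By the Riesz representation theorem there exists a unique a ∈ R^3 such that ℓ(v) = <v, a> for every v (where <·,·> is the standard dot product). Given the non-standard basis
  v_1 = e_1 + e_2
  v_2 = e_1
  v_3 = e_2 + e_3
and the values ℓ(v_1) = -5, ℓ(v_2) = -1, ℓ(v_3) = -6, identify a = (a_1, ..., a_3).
a = (-1, -4, -2)

Write a = (a_1, ..., a_3) in the standard basis. For each basis vector v_i, ℓ(v_i) = <v_i, a> is a linear equation in the a_j's. Collect the n equations into a matrix system V a = ℓ, where row i of V is v_i (expressed in the standard basis). Since V is invertible (lower-triangular with 1s on the diagonal, up to permutation), solve by back-substitution:
  V =
[[1, 1, 0],
 [1, 0, 0],
 [0, 1, 1]]
  V a = (-5, -1, -6)
Solving gives a = (-1, -4, -2).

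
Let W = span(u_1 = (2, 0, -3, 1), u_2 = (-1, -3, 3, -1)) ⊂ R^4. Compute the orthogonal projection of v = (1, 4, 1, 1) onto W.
proj_W(v) = (-55/68, 231/68, -33/68, 11/68)

Set up U = [u_1 | ... | u_2] ∈ R^(4×2). The projector onto W = col(U) is P = U (U^T U)^(-1) U^T.
Compute U^T U =
  [14, -12]
  [-12, 20],
and U^T v = (0, -11).
Solve U^T U · c = U^T v for the coefficients: c = (-33/34, -77/68). The projection is proj_W(v) = U c.
Check: (v - proj_W(v)) · u_1 = 0  (should be 0).
Check: (v - proj_W(v)) · u_2 = 0  (should be 0).
Result: proj_W(v) = (-55/68, 231/68, -33/68, 11/68).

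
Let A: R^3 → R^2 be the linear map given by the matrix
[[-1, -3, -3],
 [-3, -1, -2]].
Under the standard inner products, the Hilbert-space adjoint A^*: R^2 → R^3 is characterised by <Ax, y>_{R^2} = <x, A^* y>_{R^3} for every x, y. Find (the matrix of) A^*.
A^* = A^T =
[[-1, -3],
 [-3, -1],
 [-3, -2]]

For real matrices with standard dot products, the defining identity <Ax, y> = <x, A^* y> gives (Ax)^T y = x^T (A^*) y, i.e. x^T A^T y = x^T (A^*) y. Since this holds for all x, y, we must have A^* = A^T. Therefore
A^* =
[[-1, -3],
 [-3, -1],
 [-3, -2]].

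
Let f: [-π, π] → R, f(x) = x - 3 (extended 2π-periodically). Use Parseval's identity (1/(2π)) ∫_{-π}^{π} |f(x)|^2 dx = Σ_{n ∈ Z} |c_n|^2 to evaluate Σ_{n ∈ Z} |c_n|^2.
Σ |c_n|^2 = π^2/3 + 9

Expand and integrate term by term over [-π, π]:
  ∫ (x)^2 dx = 1·(2π^3/3); ∫ 2·1·(-3)·x dx = 0 (odd integrand); ∫ (-3)^2 dx = 9·2π.
So (1/(2π)) ∫_{-π}^{π} (x - 3)^2 dx = 1π^2/3 + 9 = π^2/3 + 9.
Parseval ⇒ Σ |c_n|^2 = π^2/3 + 9.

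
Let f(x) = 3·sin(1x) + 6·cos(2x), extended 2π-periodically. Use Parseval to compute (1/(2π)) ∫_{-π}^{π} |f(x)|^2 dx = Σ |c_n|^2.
Σ |c_n|^2 = 45/2

Expand |f|^2 and use orthogonality of {sin(nx), cos(mx)} on [-π, π]:
  ∫_{-π}^{π} sin(nx)^2 dx = π, ∫ cos(mx)^2 dx = π, and cross terms integrate to 0.
So ∫_{-π}^{π} f(x)^2 dx = 3^2 · π + 6^2 · π = (9 + 36)π.
Divide by 2π: (9 + 36)/2 = 45/2.
By Parseval, this equals Σ |c_n|^2.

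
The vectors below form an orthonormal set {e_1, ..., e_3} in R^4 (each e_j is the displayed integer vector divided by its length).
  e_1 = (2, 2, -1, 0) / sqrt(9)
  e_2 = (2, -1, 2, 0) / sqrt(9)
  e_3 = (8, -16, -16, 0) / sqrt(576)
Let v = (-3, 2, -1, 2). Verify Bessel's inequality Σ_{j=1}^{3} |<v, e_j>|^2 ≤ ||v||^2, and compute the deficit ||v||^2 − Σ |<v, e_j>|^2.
Σ |<v, e_j>|^2 = 14; ||v||^2 = 18; deficit = 4

Write each e_j = u_j / sqrt(<u_j, u_j>) where u_j is the displayed integer vector. Then <v, e_j> = <v, u_j> / sqrt(<u_j, u_j>), so |<v, e_j>|^2 = <v, u_j>^2 / <u_j, u_j>.
Coefficients: <v, e_1> = -1/sqrt(9), <v, e_2> = -10/sqrt(9), <v, e_3> = -40/sqrt(576).
Square and sum: Σ |<v, e_j>|^2 = 14.
Compute ||v||^2 = v·v = 18.
Deficit = 18 − 14 = 4 ≥ 0, confirming Bessel's inequality. (The deficit equals ||v − Σ <v,e_j> e_j||^2, the squared distance from v to span{e_j}.)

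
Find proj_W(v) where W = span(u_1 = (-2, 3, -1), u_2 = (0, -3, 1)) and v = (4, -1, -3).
proj_W(v) = (4, 0, 0)

Set up U = [u_1 | ... | u_2] ∈ R^(3×2). The projector onto W = col(U) is P = U (U^T U)^(-1) U^T.
Compute U^T U =
  [14, -10]
  [-10, 10],
and U^T v = (-8, 0).
Solve U^T U · c = U^T v for the coefficients: c = (-2, -2). The projection is proj_W(v) = U c.
Check: (v - proj_W(v)) · u_1 = 0  (should be 0).
Check: (v - proj_W(v)) · u_2 = 0  (should be 0).
Result: proj_W(v) = (4, 0, 0).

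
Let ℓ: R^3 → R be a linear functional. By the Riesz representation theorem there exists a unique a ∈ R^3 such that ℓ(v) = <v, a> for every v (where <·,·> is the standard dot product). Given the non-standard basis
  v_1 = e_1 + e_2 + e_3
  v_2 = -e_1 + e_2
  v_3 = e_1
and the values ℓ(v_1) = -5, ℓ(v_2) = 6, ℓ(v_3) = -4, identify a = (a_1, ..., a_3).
a = (-4, 2, -3)

Write a = (a_1, ..., a_3) in the standard basis. For each basis vector v_i, ℓ(v_i) = <v_i, a> is a linear equation in the a_j's. Collect the n equations into a matrix system V a = ℓ, where row i of V is v_i (expressed in the standard basis). Since V is invertible (lower-triangular with 1s on the diagonal, up to permutation), solve by back-substitution:
  V =
[[1, 1, 1],
 [-1, 1, 0],
 [1, 0, 0]]
  V a = (-5, 6, -4)
Solving gives a = (-4, 2, -3).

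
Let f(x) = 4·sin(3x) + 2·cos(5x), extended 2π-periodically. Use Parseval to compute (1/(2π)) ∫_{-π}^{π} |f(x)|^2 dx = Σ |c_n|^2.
Σ |c_n|^2 = 10

Expand |f|^2 and use orthogonality of {sin(nx), cos(mx)} on [-π, π]:
  ∫_{-π}^{π} sin(nx)^2 dx = π, ∫ cos(mx)^2 dx = π, and cross terms integrate to 0.
So ∫_{-π}^{π} f(x)^2 dx = 4^2 · π + 2^2 · π = (16 + 4)π.
Divide by 2π: (16 + 4)/2 = 10.
By Parseval, this equals Σ |c_n|^2.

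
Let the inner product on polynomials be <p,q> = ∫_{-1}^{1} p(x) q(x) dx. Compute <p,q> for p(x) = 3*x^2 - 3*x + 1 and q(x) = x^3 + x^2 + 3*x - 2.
<p,q> = -40/3

Expand the product: p(x)·q(x) = 3*x^5 + 7*x^3 - 14*x^2 + 9*x - 2.
∫_{-1}^{1} of each monomial x^k gives [2/(k+1) if k even, 0 if k odd]. Integrating term-by-term (or equivalently evaluating the antiderivative F(x) = x^6/2 + 7*x^4/4 - 14*x^3/3 + 9*x^2/2 - 2*x at the endpoints):
  F(1) − F(−1) = 1/12 − (161/12) = -40/3.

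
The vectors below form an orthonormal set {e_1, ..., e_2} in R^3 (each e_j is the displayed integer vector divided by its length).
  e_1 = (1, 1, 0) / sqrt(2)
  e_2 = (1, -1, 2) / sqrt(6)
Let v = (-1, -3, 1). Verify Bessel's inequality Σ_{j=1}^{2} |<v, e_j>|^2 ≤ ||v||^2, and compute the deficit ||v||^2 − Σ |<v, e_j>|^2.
Σ |<v, e_j>|^2 = 32/3; ||v||^2 = 11; deficit = 1/3

Write each e_j = u_j / sqrt(<u_j, u_j>) where u_j is the displayed integer vector. Then <v, e_j> = <v, u_j> / sqrt(<u_j, u_j>), so |<v, e_j>|^2 = <v, u_j>^2 / <u_j, u_j>.
Coefficients: <v, e_1> = -4/sqrt(2), <v, e_2> = 4/sqrt(6).
Square and sum: Σ |<v, e_j>|^2 = 32/3.
Compute ||v||^2 = v·v = 11.
Deficit = 11 − 32/3 = 1/3 ≥ 0, confirming Bessel's inequality. (The deficit equals ||v − Σ <v,e_j> e_j||^2, the squared distance from v to span{e_j}.)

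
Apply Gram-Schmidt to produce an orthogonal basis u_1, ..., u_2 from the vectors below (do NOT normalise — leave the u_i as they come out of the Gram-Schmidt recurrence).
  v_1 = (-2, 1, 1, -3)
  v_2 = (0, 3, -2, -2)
Orthogonal basis:
  u_1 = (-2, 1, 1, -3)
  u_2 = (14/15, 38/15, -37/15, -3/5)

Apply the Gram-Schmidt recurrence
  u_1 = v_1
  u_i = v_i − Σ_{j<i} ((v_i · u_j) / (u_j · u_j)) · u_j.

Step by step this gives:
  u_1 = (-2, 1, 1, -3)
  u_2 = (14/15, 38/15, -37/15, -3/5)

Orthogonality check:
  u_2 · u_1 = 0 (should be 0)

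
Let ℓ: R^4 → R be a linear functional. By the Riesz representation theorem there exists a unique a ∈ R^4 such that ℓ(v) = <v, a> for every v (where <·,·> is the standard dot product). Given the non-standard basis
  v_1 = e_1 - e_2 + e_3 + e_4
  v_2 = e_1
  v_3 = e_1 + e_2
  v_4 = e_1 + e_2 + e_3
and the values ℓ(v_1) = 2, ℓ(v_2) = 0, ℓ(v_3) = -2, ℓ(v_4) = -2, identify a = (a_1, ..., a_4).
a = (0, -2, 0, 0)

Write a = (a_1, ..., a_4) in the standard basis. For each basis vector v_i, ℓ(v_i) = <v_i, a> is a linear equation in the a_j's. Collect the n equations into a matrix system V a = ℓ, where row i of V is v_i (expressed in the standard basis). Since V is invertible (lower-triangular with 1s on the diagonal, up to permutation), solve by back-substitution:
  V =
[[1, -1, 1, 1],
 [1, 0, 0, 0],
 [1, 1, 0, 0],
 [1, 1, 1, 0]]
  V a = (2, 0, -2, -2)
Solving gives a = (0, -2, 0, 0).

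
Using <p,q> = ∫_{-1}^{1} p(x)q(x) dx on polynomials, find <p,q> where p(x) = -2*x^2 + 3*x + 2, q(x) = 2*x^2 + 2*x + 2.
<p,q> = 52/5

Expand the product: p(x)·q(x) = -4*x^4 + 2*x^3 + 6*x^2 + 10*x + 4.
∫_{-1}^{1} of each monomial x^k gives [2/(k+1) if k even, 0 if k odd]. Integrating term-by-term (or equivalently evaluating the antiderivative F(x) = -4*x^5/5 + x^4/2 + 2*x^3 + 5*x^2 + 4*x at the endpoints):
  F(1) − F(−1) = 107/10 − (3/10) = 52/5.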